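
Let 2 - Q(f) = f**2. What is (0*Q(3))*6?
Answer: 0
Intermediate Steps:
Q(f) = 2 - f**2
(0*Q(3))*6 = (0*(2 - 1*3**2))*6 = (0*(2 - 1*9))*6 = (0*(2 - 9))*6 = (0*(-7))*6 = 0*6 = 0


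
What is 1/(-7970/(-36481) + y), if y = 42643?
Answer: 36481/1555667253 ≈ 2.3450e-5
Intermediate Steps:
1/(-7970/(-36481) + y) = 1/(-7970/(-36481) + 42643) = 1/(-7970*(-1/36481) + 42643) = 1/(7970/36481 + 42643) = 1/(1555667253/36481) = 36481/1555667253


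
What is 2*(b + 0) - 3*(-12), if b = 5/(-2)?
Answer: 31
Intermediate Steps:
b = -5/2 (b = 5*(-1/2) = -5/2 ≈ -2.5000)
2*(b + 0) - 3*(-12) = 2*(-5/2 + 0) - 3*(-12) = 2*(-5/2) + 36 = -5 + 36 = 31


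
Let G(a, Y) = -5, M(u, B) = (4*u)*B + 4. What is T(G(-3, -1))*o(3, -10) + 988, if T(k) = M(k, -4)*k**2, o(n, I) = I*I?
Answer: 210988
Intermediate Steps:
o(n, I) = I**2
M(u, B) = 4 + 4*B*u (M(u, B) = 4*B*u + 4 = 4 + 4*B*u)
T(k) = k**2*(4 - 16*k) (T(k) = (4 + 4*(-4)*k)*k**2 = (4 - 16*k)*k**2 = k**2*(4 - 16*k))
T(G(-3, -1))*o(3, -10) + 988 = ((-5)**2*(4 - 16*(-5)))*(-10)**2 + 988 = (25*(4 + 80))*100 + 988 = (25*84)*100 + 988 = 2100*100 + 988 = 210000 + 988 = 210988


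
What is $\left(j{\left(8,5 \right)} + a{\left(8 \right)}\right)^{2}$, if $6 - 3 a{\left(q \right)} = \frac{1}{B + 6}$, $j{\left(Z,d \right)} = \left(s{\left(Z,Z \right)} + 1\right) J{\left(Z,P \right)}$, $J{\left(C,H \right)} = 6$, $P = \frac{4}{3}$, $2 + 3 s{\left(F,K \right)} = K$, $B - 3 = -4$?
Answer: $\frac{89401}{225} \approx 397.34$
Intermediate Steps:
$B = -1$ ($B = 3 - 4 = -1$)
$s{\left(F,K \right)} = - \frac{2}{3} + \frac{K}{3}$
$P = \frac{4}{3}$ ($P = 4 \cdot \frac{1}{3} = \frac{4}{3} \approx 1.3333$)
$j{\left(Z,d \right)} = 2 + 2 Z$ ($j{\left(Z,d \right)} = \left(\left(- \frac{2}{3} + \frac{Z}{3}\right) + 1\right) 6 = \left(\frac{1}{3} + \frac{Z}{3}\right) 6 = 2 + 2 Z$)
$a{\left(q \right)} = \frac{29}{15}$ ($a{\left(q \right)} = 2 - \frac{1}{3 \left(-1 + 6\right)} = 2 - \frac{1}{3 \cdot 5} = 2 - \frac{1}{15} = \frac{29}{15}$)
$\left(j{\left(8,5 \right)} + a{\left(8 \right)}\right)^{2} = \left(\left(2 + 2 \cdot 8\right) + \frac{29}{15}\right)^{2} = \left(\left(2 + 16\right) + \frac{29}{15}\right)^{2} = \left(18 + \frac{29}{15}\right)^{2} = \left(\frac{299}{15}\right)^{2} = \frac{89401}{225}$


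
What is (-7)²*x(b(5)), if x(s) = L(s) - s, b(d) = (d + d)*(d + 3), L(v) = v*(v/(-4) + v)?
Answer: 231280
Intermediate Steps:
L(v) = 3*v²/4 (L(v) = v*(v*(-¼) + v) = v*(-v/4 + v) = v*(3*v/4) = 3*v²/4)
b(d) = 2*d*(3 + d) (b(d) = (2*d)*(3 + d) = 2*d*(3 + d))
x(s) = -s + 3*s²/4 (x(s) = 3*s²/4 - s = -s + 3*s²/4)
(-7)²*x(b(5)) = (-7)²*((2*5*(3 + 5))*(-4 + 3*(2*5*(3 + 5)))/4) = 49*((2*5*8)*(-4 + 3*(2*5*8))/4) = 49*((¼)*80*(-4 + 3*80)) = 49*((¼)*80*(-4 + 240)) = 49*((¼)*80*236) = 49*4720 = 231280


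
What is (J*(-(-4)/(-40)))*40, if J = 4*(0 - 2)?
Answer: 32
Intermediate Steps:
J = -8 (J = 4*(-2) = -8)
(J*(-(-4)/(-40)))*40 = -(-8)*(-4/(-40))*40 = -(-8)*(-4*(-1/40))*40 = -(-8)/10*40 = -8*(-1/10)*40 = (4/5)*40 = 32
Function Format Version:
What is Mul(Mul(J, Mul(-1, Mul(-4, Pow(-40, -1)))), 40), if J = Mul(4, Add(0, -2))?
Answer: 32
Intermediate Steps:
J = -8 (J = Mul(4, -2) = -8)
Mul(Mul(J, Mul(-1, Mul(-4, Pow(-40, -1)))), 40) = Mul(Mul(-8, Mul(-1, Mul(-4, Pow(-40, -1)))), 40) = Mul(Mul(-8, Mul(-1, Mul(-4, Rational(-1, 40)))), 40) = Mul(Mul(-8, Mul(-1, Rational(1, 10))), 40) = Mul(Mul(-8, Rational(-1, 10)), 40) = Mul(Rational(4, 5), 40) = 32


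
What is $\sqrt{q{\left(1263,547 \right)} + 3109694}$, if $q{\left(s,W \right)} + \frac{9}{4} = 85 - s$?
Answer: $\frac{\sqrt{12434055}}{2} \approx 1763.1$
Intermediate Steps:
$q{\left(s,W \right)} = \frac{331}{4} - s$ ($q{\left(s,W \right)} = - \frac{9}{4} - \left(-85 + s\right) = \frac{331}{4} - s$)
$\sqrt{q{\left(1263,547 \right)} + 3109694} = \sqrt{\left(\frac{331}{4} - 1263\right) + 3109694} = \sqrt{- \frac{4721}{4} + 3109694} = \sqrt{\frac{12434055}{4}} = \frac{\sqrt{12434055}}{2}$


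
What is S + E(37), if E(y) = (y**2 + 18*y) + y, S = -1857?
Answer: 215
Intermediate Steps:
E(y) = y**2 + 19*y
S + E(37) = -1857 + 37*(19 + 37) = -1857 + 37*56 = -1857 + 2072 = 215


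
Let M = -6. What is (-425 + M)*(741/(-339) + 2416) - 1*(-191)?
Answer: -117538408/113 ≈ -1.0402e+6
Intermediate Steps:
(-425 + M)*(741/(-339) + 2416) - 1*(-191) = (-425 - 6)*(741/(-339) + 2416) - 1*(-191) = -431*(741*(-1/339) + 2416) + 191 = -431*(-247/113 + 2416) + 191 = -431*272761/113 + 191 = -117559991/113 + 191 = -117538408/113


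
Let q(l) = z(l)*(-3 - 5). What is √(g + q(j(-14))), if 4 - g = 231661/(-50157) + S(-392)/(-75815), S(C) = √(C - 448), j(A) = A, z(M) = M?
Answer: √(193796343947347307525 + 42384369836430*I*√210)/1267550985 ≈ 10.983 + 1.7404e-5*I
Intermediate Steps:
q(l) = -8*l (q(l) = l*(-3 - 5) = l*(-8) = -8*l)
S(C) = √(-448 + C)
g = 432289/50157 + 2*I*√210/75815 (g = 4 - (231661/(-50157) + √(-448 - 392)/(-75815)) = 4 - (231661*(-1/50157) + √(-840)*(-1/75815)) = 4 - (-231661/50157 + (2*I*√210)*(-1/75815)) = 4 - (-231661/50157 - 2*I*√210/75815) = 4 + (231661/50157 + 2*I*√210/75815) = 432289/50157 + 2*I*√210/75815 ≈ 8.6187 + 0.00038228*I)
√(g + q(j(-14))) = √((432289/50157 + 2*I*√210/75815) - 8*(-14)) = √((432289/50157 + 2*I*√210/75815) + 112) = √(6049873/50157 + 2*I*√210/75815)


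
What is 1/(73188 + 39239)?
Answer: 1/112427 ≈ 8.8947e-6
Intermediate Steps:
1/(73188 + 39239) = 1/112427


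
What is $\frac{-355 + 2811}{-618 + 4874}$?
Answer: $\frac{307}{532} \approx 0.57707$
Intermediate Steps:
$\frac{-355 + 2811}{-618 + 4874} = \frac{2456}{4256} = 2456 \cdot \frac{1}{4256} = \frac{307}{532}$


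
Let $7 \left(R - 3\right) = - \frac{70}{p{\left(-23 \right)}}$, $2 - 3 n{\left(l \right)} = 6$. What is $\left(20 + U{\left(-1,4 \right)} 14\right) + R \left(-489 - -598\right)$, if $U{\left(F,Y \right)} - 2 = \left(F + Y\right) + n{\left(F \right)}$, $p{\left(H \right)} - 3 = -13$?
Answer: $\frac{1522}{3} \approx 507.33$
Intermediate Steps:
$n{\left(l \right)} = - \frac{4}{3}$ ($n{\left(l \right)} = \frac{2}{3} - 2 = - \frac{4}{3}$)
$p{\left(H \right)} = -10$ ($p{\left(H \right)} = 3 - 13 = -10$)
$R = 4$ ($R = 3 + \frac{\left(-70\right) \frac{1}{-10}}{7} = 3 + \frac{\left(-70\right) \left(- \frac{1}{10}\right)}{7} = 3 + \frac{1}{7} \cdot 7 = 3 + 1 = 4$)
$U{\left(F,Y \right)} = \frac{2}{3} + F + Y$ ($U{\left(F,Y \right)} = 2 - \left(\frac{4}{3} - F - Y\right) = 2 + \left(- \frac{4}{3} + F + Y\right) = \frac{2}{3} + F + Y$)
$\left(20 + U{\left(-1,4 \right)} 14\right) + R \left(-489 - -598\right) = \left(20 + \left(\frac{2}{3} - 1 + 4\right) 14\right) + 4 \left(-489 - -598\right) = \left(20 + \frac{11}{3} \cdot 14\right) + 4 \left(-489 + 598\right) = \left(20 + \frac{154}{3}\right) + 4 \cdot 109 = \frac{214}{3} + 436 = \frac{1522}{3}$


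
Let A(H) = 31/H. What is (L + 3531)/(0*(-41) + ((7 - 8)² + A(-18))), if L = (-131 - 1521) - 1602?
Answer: -4986/13 ≈ -383.54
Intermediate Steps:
L = -3254 (L = -1652 - 1602 = -3254)
(L + 3531)/(0*(-41) + ((7 - 8)² + A(-18))) = (-3254 + 3531)/(0*(-41) + ((7 - 8)² + 31/(-18))) = 277/(0 + ((-1)² + 31*(-1/18))) = 277/(0 + (1 - 31/18)) = 277/(0 - 13/18) = 277/(-13/18) = 277*(-18/13) = -4986/13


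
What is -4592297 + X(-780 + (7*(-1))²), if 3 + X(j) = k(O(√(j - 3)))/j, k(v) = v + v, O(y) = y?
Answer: -4592300 - 2*I*√734/731 ≈ -4.5923e+6 - 0.074124*I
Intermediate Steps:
k(v) = 2*v
X(j) = -3 + 2*√(-3 + j)/j (X(j) = -3 + (2*√(j - 3))/j = -3 + (2*√(-3 + j))/j = -3 + 2*√(-3 + j)/j)
-4592297 + X(-780 + (7*(-1))²) = -4592297 + (-3 + 2*√(-3 + (-780 + (7*(-1))²))/(-780 + (7*(-1))²)) = -4592297 + (-3 + 2*√(-3 + (-780 + (-7)²))/(-780 + (-7)²)) = -4592297 + (-3 + 2*√(-3 + (-780 + 49))/(-780 + 49)) = -4592297 + (-3 + 2*√(-3 - 731)/(-731)) = -4592297 + (-3 + 2*(-1/731)*√(-734)) = -4592297 + (-3 + 2*(-1/731)*(I*√734)) = -4592297 + (-3 - 2*I*√734/731) = -4592300 - 2*I*√734/731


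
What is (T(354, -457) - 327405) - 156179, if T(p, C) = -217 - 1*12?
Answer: -483813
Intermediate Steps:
T(p, C) = -229 (T(p, C) = -217 - 12 = -229)
(T(354, -457) - 327405) - 156179 = (-229 - 327405) - 156179 = -327634 - 156179 = -483813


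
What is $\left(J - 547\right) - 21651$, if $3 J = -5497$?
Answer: $- \frac{72091}{3} \approx -24030.0$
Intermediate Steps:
$J = - \frac{5497}{3}$ ($J = \frac{1}{3} \left(-5497\right) = - \frac{5497}{3} \approx -1832.3$)
$\left(J - 547\right) - 21651 = \left(- \frac{5497}{3} - 547\right) - 21651 = - \frac{7138}{3} - 21651 = - \frac{72091}{3}$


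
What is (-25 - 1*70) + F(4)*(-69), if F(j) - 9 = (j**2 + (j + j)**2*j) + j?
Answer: -19760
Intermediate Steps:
F(j) = 9 + j + j**2 + 4*j**3 (F(j) = 9 + ((j**2 + (j + j)**2*j) + j) = 9 + ((j**2 + (2*j)**2*j) + j) = 9 + ((j**2 + (4*j**2)*j) + j) = 9 + ((j**2 + 4*j**3) + j) = 9 + (j + j**2 + 4*j**3) = 9 + j + j**2 + 4*j**3)
(-25 - 1*70) + F(4)*(-69) = (-25 - 1*70) + (9 + 4 + 4**2 + 4*4**3)*(-69) = (-25 - 70) + (9 + 4 + 16 + 4*64)*(-69) = -95 + (9 + 4 + 16 + 256)*(-69) = -95 + 285*(-69) = -95 - 19665 = -19760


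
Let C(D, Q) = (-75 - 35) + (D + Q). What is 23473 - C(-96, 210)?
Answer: 23469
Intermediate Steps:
C(D, Q) = -110 + D + Q (C(D, Q) = -110 + (D + Q) = -110 + D + Q)
23473 - C(-96, 210) = 23473 - (-110 - 96 + 210) = 23473 - 1*4 = 23473 - 4 = 23469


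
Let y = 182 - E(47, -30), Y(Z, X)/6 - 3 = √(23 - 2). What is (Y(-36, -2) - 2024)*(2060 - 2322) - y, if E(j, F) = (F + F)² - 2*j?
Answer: 528896 - 1572*√21 ≈ 5.2169e+5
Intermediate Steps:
Y(Z, X) = 18 + 6*√21 (Y(Z, X) = 18 + 6*√(23 - 2) = 18 + 6*√21)
E(j, F) = -2*j + 4*F² (E(j, F) = (2*F)² - 2*j = 4*F² - 2*j = -2*j + 4*F²)
y = -3324 (y = 182 - (-2*47 + 4*(-30)²) = 182 - (-94 + 4*900) = 182 - (-94 + 3600) = 182 - 1*3506 = 182 - 3506 = -3324)
(Y(-36, -2) - 2024)*(2060 - 2322) - y = ((18 + 6*√21) - 2024)*(2060 - 2322) - 1*(-3324) = (-2006 + 6*√21)*(-262) + 3324 = (525572 - 1572*√21) + 3324 = 528896 - 1572*√21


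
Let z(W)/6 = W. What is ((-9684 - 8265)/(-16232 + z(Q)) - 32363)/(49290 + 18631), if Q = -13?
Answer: -527822581/1107791510 ≈ -0.47646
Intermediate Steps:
z(W) = 6*W
((-9684 - 8265)/(-16232 + z(Q)) - 32363)/(49290 + 18631) = ((-9684 - 8265)/(-16232 + 6*(-13)) - 32363)/(49290 + 18631) = (-17949/(-16232 - 78) - 32363)/67921 = (-17949/(-16310) - 32363)*(1/67921) = (-17949*(-1/16310) - 32363)*(1/67921) = (17949/16310 - 32363)*(1/67921) = -527822581/16310*1/67921 = -527822581/1107791510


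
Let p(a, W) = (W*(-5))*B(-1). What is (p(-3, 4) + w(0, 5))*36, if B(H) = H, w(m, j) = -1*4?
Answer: 576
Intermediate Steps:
w(m, j) = -4
p(a, W) = 5*W (p(a, W) = (W*(-5))*(-1) = -5*W*(-1) = 5*W)
(p(-3, 4) + w(0, 5))*36 = (5*4 - 4)*36 = (20 - 4)*36 = 16*36 = 576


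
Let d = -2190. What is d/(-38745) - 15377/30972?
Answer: -11732293/26666892 ≈ -0.43996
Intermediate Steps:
d/(-38745) - 15377/30972 = -2190/(-38745) - 15377/30972 = -2190*(-1/38745) - 15377*1/30972 = 146/2583 - 15377/30972 = -11732293/26666892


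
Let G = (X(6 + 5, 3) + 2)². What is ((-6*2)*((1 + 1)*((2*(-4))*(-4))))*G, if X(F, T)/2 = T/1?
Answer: -49152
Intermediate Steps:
X(F, T) = 2*T (X(F, T) = 2*(T/1) = 2*(T*1) = 2*T)
G = 64 (G = (2*3 + 2)² = (6 + 2)² = 8² = 64)
((-6*2)*((1 + 1)*((2*(-4))*(-4))))*G = ((-6*2)*((1 + 1)*((2*(-4))*(-4))))*64 = -24*(-8*(-4))*64 = -24*32*64 = -12*64*64 = -768*64 = -49152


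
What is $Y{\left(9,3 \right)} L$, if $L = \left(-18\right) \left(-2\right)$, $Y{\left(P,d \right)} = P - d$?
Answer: $216$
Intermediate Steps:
$L = 36$
$Y{\left(9,3 \right)} L = \left(9 - 3\right) 36 = 6 \cdot 36 = 216$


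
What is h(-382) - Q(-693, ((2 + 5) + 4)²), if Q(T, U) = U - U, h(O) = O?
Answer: -382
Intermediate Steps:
Q(T, U) = 0
h(-382) - Q(-693, ((2 + 5) + 4)²) = -382 - 1*0 = -382 + 0 = -382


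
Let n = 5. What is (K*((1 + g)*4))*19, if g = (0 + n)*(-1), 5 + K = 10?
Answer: -1520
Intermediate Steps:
K = 5 (K = -5 + 10 = 5)
g = -5 (g = (0 + 5)*(-1) = 5*(-1) = -5)
(K*((1 + g)*4))*19 = (5*((1 - 5)*4))*19 = (5*(-4*4))*19 = (5*(-16))*19 = -80*19 = -1520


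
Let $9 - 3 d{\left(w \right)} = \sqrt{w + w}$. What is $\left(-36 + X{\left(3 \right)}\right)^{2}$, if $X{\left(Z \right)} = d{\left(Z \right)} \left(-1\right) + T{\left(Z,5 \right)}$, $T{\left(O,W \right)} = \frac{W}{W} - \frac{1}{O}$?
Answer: $\frac{\left(-115 + \sqrt{6}\right)^{2}}{9} \approx 1407.5$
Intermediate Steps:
$T{\left(O,W \right)} = 1 - \frac{1}{O}$
$d{\left(w \right)} = 3 - \frac{\sqrt{2} \sqrt{w}}{3}$ ($d{\left(w \right)} = 3 - \frac{\sqrt{w + w}}{3} = 3 - \frac{\sqrt{2 w}}{3} = 3 - \frac{\sqrt{2} \sqrt{w}}{3}$)
$X{\left(Z \right)} = -3 + \frac{-1 + Z}{Z} + \frac{\sqrt{2} \sqrt{Z}}{3}$ ($X{\left(Z \right)} = \left(3 - \frac{\sqrt{2} \sqrt{Z}}{3}\right) \left(-1\right) + \frac{-1 + Z}{Z} = \left(-3 + \frac{\sqrt{2} \sqrt{Z}}{3}\right) + \frac{-1 + Z}{Z} = -3 + \frac{-1 + Z}{Z} + \frac{\sqrt{2} \sqrt{Z}}{3}$)
$\left(-36 + X{\left(3 \right)}\right)^{2} = \left(-36 - \left(\frac{7}{3} - \frac{\sqrt{2} \sqrt{3}}{3}\right)\right)^{2} = \left(-36 - \left(\frac{7}{3} - \frac{\sqrt{6}}{3}\right)\right)^{2} = \left(- \frac{115}{3} + \frac{\sqrt{6}}{3}\right)^{2}$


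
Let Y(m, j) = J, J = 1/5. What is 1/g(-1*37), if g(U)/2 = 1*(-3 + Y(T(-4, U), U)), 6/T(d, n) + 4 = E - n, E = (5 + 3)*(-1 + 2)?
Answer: -5/28 ≈ -0.17857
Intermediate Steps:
E = 8 (E = 8*1 = 8)
J = 1/5 (J = 1*(1/5) = 1/5 ≈ 0.20000)
T(d, n) = 6/(4 - n) (T(d, n) = 6/(-4 + (8 - n)) = 6/(4 - n))
Y(m, j) = 1/5
g(U) = -28/5 (g(U) = 2*(1*(-3 + 1/5)) = 2*(1*(-14/5)) = 2*(-14/5) = -28/5)
1/g(-1*37) = 1/(-28/5) = -5/28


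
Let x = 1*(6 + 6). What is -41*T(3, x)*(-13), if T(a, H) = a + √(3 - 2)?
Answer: 2132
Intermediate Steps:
x = 12 (x = 1*12 = 12)
T(a, H) = 1 + a (T(a, H) = a + √1 = a + 1 = 1 + a)
-41*T(3, x)*(-13) = -41*(1 + 3)*(-13) = -41*4*(-13) = -164*(-13) = 2132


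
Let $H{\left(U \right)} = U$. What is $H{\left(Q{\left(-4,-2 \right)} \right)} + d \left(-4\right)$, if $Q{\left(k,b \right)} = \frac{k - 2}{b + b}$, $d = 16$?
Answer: $- \frac{125}{2} \approx -62.5$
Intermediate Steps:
$Q{\left(k,b \right)} = \frac{-2 + k}{2 b}$
$H{\left(Q{\left(-4,-2 \right)} \right)} + d \left(-4\right) = \frac{-2 - 4}{2 \left(-2\right)} + 16 \left(-4\right) = \frac{1}{2} \left(- \frac{1}{2}\right) \left(-6\right) - 64 = \frac{3}{2} - 64 = - \frac{125}{2}$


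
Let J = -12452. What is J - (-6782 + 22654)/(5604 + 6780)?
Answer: -4819420/387 ≈ -12453.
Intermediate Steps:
J - (-6782 + 22654)/(5604 + 6780) = -12452 - (-6782 + 22654)/(5604 + 6780) = -12452 - 15872/12384 = -12452 - 1*496/387 = -12452 - 496/387 = -4819420/387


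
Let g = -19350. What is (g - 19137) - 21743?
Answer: -60230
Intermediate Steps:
(g - 19137) - 21743 = (-19350 - 19137) - 21743 = -38487 - 21743 = -60230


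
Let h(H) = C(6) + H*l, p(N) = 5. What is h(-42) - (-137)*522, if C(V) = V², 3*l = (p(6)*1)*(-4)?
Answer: 71830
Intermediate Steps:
l = -20/3 (l = ((5*1)*(-4))/3 = (5*(-4))/3 = (⅓)*(-20) = -20/3 ≈ -6.6667)
h(H) = 36 - 20*H/3 (h(H) = 6² + H*(-20/3) = 36 - 20*H/3)
h(-42) - (-137)*522 = (36 - 20/3*(-42)) - (-137)*522 = (36 + 280) - 1*(-71514) = 316 + 71514 = 71830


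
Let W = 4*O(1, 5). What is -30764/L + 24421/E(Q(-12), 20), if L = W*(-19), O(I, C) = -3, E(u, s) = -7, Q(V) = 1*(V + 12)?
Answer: -1445834/399 ≈ -3623.6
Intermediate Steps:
Q(V) = 12 + V (Q(V) = 1*(12 + V) = 12 + V)
W = -12 (W = 4*(-3) = -12)
L = 228 (L = -12*(-19) = 228)
-30764/L + 24421/E(Q(-12), 20) = -30764/228 + 24421/(-7) = -30764*1/228 + 24421*(-⅐) = -7691/57 - 24421/7 = -1445834/399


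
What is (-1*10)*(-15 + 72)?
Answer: -570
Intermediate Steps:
(-1*10)*(-15 + 72) = -10*57 = -570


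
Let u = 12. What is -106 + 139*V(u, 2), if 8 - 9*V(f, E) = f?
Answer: -1510/9 ≈ -167.78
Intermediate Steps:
V(f, E) = 8/9 - f/9
-106 + 139*V(u, 2) = -106 + 139*(8/9 - ⅑*12) = -106 + 139*(8/9 - 4/3) = -106 + 139*(-4/9) = -106 - 556/9 = -1510/9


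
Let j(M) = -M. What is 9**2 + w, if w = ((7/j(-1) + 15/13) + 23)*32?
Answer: 14013/13 ≈ 1077.9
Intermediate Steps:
w = 12960/13 (w = ((7/((-1*(-1))) + 15/13) + 23)*32 = ((7/1 + 15*(1/13)) + 23)*32 = ((7*1 + 15/13) + 23)*32 = ((7 + 15/13) + 23)*32 = (106/13 + 23)*32 = (405/13)*32 = 12960/13 ≈ 996.92)
9**2 + w = 9**2 + 12960/13 = 81 + 12960/13 = 14013/13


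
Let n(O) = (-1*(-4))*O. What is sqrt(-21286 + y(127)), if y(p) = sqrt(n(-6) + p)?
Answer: sqrt(-21286 + sqrt(103)) ≈ 145.86*I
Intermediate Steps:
n(O) = 4*O
y(p) = sqrt(-24 + p) (y(p) = sqrt(4*(-6) + p) = sqrt(-24 + p))
sqrt(-21286 + y(127)) = sqrt(-21286 + sqrt(-24 + 127)) = sqrt(-21286 + sqrt(103))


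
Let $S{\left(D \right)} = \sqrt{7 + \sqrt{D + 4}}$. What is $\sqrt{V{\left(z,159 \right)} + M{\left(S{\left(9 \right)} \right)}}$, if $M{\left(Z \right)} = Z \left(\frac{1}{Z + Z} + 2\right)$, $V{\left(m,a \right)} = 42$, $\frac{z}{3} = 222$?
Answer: $\frac{\sqrt{170 + 8 \sqrt{7 + \sqrt{13}}}}{2} \approx 7.0009$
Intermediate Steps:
$z = 666$ ($z = 3 \cdot 222 = 666$)
$S{\left(D \right)} = \sqrt{7 + \sqrt{4 + D}}$
$M{\left(Z \right)} = Z \left(2 + \frac{1}{2 Z}\right)$ ($M{\left(Z \right)} = Z \left(\frac{1}{2 Z} + 2\right) = Z \left(2 + \frac{1}{2 Z}\right)$)
$\sqrt{V{\left(z,159 \right)} + M{\left(S{\left(9 \right)} \right)}} = \sqrt{42 + \left(\frac{1}{2} + 2 \sqrt{7 + \sqrt{4 + 9}}\right)} = \sqrt{42 + \left(\frac{1}{2} + 2 \sqrt{7 + \sqrt{13}}\right)} = \sqrt{\frac{85}{2} + 2 \sqrt{7 + \sqrt{13}}}$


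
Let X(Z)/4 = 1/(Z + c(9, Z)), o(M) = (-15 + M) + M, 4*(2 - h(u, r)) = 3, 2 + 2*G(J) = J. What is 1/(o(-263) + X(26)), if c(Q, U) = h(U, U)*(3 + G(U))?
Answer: -179/96823 ≈ -0.0018487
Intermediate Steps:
G(J) = -1 + J/2
h(u, r) = 5/4 (h(u, r) = 2 - ¼*3 = 2 - ¾ = 5/4)
c(Q, U) = 5/2 + 5*U/8 (c(Q, U) = 5*(3 + (-1 + U/2))/4 = 5*(2 + U/2)/4 = 5/2 + 5*U/8)
o(M) = -15 + 2*M
X(Z) = 4/(5/2 + 13*Z/8) (X(Z) = 4/(Z + (5/2 + 5*Z/8)) = 4/(5/2 + 13*Z/8))
1/(o(-263) + X(26)) = 1/((-15 + 2*(-263)) + 32/(20 + 13*26)) = 1/((-15 - 526) + 32/(20 + 338)) = 1/(-541 + 32/358) = 1/(-541 + 32*(1/358)) = 1/(-541 + 16/179) = 1/(-96823/179) = -179/96823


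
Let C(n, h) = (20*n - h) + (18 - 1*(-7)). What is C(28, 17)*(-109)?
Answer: -61912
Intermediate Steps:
C(n, h) = 25 - h + 20*n (C(n, h) = (-h + 20*n) + (18 + 7) = (-h + 20*n) + 25 = 25 - h + 20*n)
C(28, 17)*(-109) = (25 - 1*17 + 20*28)*(-109) = (25 - 17 + 560)*(-109) = 568*(-109) = -61912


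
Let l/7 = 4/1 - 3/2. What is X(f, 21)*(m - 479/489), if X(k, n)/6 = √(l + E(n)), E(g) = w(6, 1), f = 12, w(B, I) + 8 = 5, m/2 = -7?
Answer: -7325*√58/163 ≈ -342.24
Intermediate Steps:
m = -14 (m = 2*(-7) = -14)
w(B, I) = -3 (w(B, I) = -8 + 5 = -3)
l = 35/2 (l = 7*(4/1 - 3/2) = 7*(4*1 - 3*½) = 7*(4 - 3/2) = 7*(5/2) = 35/2 ≈ 17.500)
E(g) = -3
X(k, n) = 3*√58 (X(k, n) = 6*√(35/2 - 3) = 6*√(29/2) = 6*(√58/2) = 3*√58)
X(f, 21)*(m - 479/489) = (3*√58)*(-14 - 479/489) = (3*√58)*(-7325/489) = -7325*√58/163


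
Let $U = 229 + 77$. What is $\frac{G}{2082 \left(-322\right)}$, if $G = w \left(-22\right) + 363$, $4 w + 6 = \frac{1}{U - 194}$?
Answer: $- \frac{88693}{150170496} \approx -0.00059061$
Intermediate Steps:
$U = 306$
$w = - \frac{671}{448}$ ($w = - \frac{3}{2} + \frac{1}{4 \left(306 - 194\right)} = - \frac{3}{2} + \frac{1}{4 \cdot 112} = - \frac{3}{2} + \frac{1}{4} \cdot \frac{1}{112} = - \frac{3}{2} + \frac{1}{448} = - \frac{671}{448} \approx -1.4978$)
$G = \frac{88693}{224}$ ($G = \left(- \frac{671}{448}\right) \left(-22\right) + 363 = \frac{7381}{224} + 363 = \frac{88693}{224} \approx 395.95$)
$\frac{G}{2082 \left(-322\right)} = \frac{88693}{224 \cdot 2082 \left(-322\right)} = \frac{88693}{224 \left(-670404\right)} = \frac{88693}{224} \left(- \frac{1}{670404}\right) = - \frac{88693}{150170496}$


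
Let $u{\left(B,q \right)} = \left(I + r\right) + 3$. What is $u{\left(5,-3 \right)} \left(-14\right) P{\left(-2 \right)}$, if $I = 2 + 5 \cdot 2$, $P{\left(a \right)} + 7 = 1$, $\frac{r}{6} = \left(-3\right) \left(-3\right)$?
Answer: $5796$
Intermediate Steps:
$r = 54$ ($r = 6 \left(\left(-3\right) \left(-3\right)\right) = 6 \cdot 9 = 54$)
$P{\left(a \right)} = -6$ ($P{\left(a \right)} = -7 + 1 = -6$)
$I = 12$ ($I = 2 + 10 = 12$)
$u{\left(B,q \right)} = 69$ ($u{\left(B,q \right)} = \left(12 + 54\right) + 3 = 66 + 3 = 69$)
$u{\left(5,-3 \right)} \left(-14\right) P{\left(-2 \right)} = 69 \left(-14\right) \left(-6\right) = \left(-966\right) \left(-6\right) = 5796$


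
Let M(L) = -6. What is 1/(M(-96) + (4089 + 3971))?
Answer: 1/8054 ≈ 0.00012416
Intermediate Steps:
1/(M(-96) + (4089 + 3971)) = 1/(-6 + (4089 + 3971)) = 1/(-6 + 8060) = 1/8054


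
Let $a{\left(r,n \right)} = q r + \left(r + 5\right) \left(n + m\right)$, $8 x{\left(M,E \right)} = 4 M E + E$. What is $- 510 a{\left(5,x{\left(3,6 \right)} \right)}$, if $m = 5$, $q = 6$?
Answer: $-90525$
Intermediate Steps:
$x{\left(M,E \right)} = \frac{E}{8} + \frac{E M}{2}$ ($x{\left(M,E \right)} = \frac{4 M E + E}{8} = \frac{4 E M + E}{8} = \frac{E + 4 E M}{8} = \frac{E}{8} + \frac{E M}{2}$)
$a{\left(r,n \right)} = 6 r + \left(5 + n\right) \left(5 + r\right)$ ($a{\left(r,n \right)} = 6 r + \left(r + 5\right) \left(n + 5\right) = 6 r + \left(5 + r\right) \left(5 + n\right) = 6 r + \left(5 + n\right) \left(5 + r\right)$)
$- 510 a{\left(5,x{\left(3,6 \right)} \right)} = - 510 \left(25 + 5 \cdot \frac{1}{8} \cdot 6 \left(1 + 4 \cdot 3\right) + 11 \cdot 5 + \frac{1}{8} \cdot 6 \left(1 + 4 \cdot 3\right) 5\right) = - 510 \left(25 + 5 \cdot \frac{1}{8} \cdot 6 \left(1 + 12\right) + 55 + \frac{1}{8} \cdot 6 \left(1 + 12\right) 5\right) = - 510 \left(25 + 5 \cdot \frac{1}{8} \cdot 6 \cdot 13 + 55 + \frac{1}{8} \cdot 6 \cdot 13 \cdot 5\right) = - 510 \left(25 + 5 \cdot \frac{39}{4} + 55 + \frac{39}{4} \cdot 5\right) = - 510 \left(25 + \frac{195}{4} + 55 + \frac{195}{4}\right) = \left(-510\right) \frac{355}{2} = -90525$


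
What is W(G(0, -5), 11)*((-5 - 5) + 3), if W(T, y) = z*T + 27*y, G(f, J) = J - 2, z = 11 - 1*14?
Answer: -2226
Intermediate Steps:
z = -3 (z = 11 - 14 = -3)
G(f, J) = -2 + J
W(T, y) = -3*T + 27*y
W(G(0, -5), 11)*((-5 - 5) + 3) = (-3*(-2 - 5) + 27*11)*((-5 - 5) + 3) = (-3*(-7) + 297)*(-10 + 3) = (21 + 297)*(-7) = 318*(-7) = -2226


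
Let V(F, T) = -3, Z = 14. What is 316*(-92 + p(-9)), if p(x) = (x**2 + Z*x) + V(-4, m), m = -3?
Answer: -44240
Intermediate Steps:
p(x) = -3 + x**2 + 14*x (p(x) = (x**2 + 14*x) - 3 = -3 + x**2 + 14*x)
316*(-92 + p(-9)) = 316*(-92 + (-3 + (-9)**2 + 14*(-9))) = 316*(-92 + (-3 + 81 - 126)) = 316*(-92 - 48) = 316*(-140) = -44240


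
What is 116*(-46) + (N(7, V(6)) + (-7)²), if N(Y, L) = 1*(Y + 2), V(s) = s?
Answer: -5278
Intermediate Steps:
N(Y, L) = 2 + Y (N(Y, L) = 1*(2 + Y) = 2 + Y)
116*(-46) + (N(7, V(6)) + (-7)²) = 116*(-46) + ((2 + 7) + (-7)²) = -5336 + (9 + 49) = -5336 + 58 = -5278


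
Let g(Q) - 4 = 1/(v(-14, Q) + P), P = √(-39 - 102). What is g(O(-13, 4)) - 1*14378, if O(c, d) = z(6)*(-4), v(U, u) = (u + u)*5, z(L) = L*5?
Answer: -6900195978/480047 - I*√141/1440141 ≈ -14374.0 - 8.2453e-6*I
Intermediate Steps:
z(L) = 5*L
v(U, u) = 10*u (v(U, u) = (2*u)*5 = 10*u)
P = I*√141 (P = √(-141) = I*√141 ≈ 11.874*I)
O(c, d) = -120 (O(c, d) = (5*6)*(-4) = 30*(-4) = -120)
g(Q) = 4 + 1/(10*Q + I*√141)
g(O(-13, 4)) - 1*14378 = (1 + 40*(-120) + 4*I*√141)/(10*(-120) + I*√141) - 1*14378 = (1 - 4800 + 4*I*√141)/(-1200 + I*√141) - 14378 = (-4799 + 4*I*√141)/(-1200 + I*√141) - 14378 = -14378 + (-4799 + 4*I*√141)/(-1200 + I*√141)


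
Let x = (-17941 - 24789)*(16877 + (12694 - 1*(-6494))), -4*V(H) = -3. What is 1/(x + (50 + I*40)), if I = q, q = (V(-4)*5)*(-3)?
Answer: -1/1541057850 ≈ -6.4890e-10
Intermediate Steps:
V(H) = ¾ (V(H) = -¼*(-3) = ¾)
x = -1541057450 (x = -42730*(16877 + (12694 + 6494)) = -42730*(16877 + 19188) = -42730*36065 = -1541057450)
q = -45/4 (q = ((¾)*5)*(-3) = (15/4)*(-3) = -45/4 ≈ -11.250)
I = -45/4 ≈ -11.250
1/(x + (50 + I*40)) = 1/(-1541057450 + (50 - 45/4*40)) = 1/(-1541057450 + (50 - 450)) = 1/(-1541057450 - 400) = 1/(-1541057850) = -1/1541057850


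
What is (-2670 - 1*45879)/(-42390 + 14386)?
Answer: 48549/28004 ≈ 1.7336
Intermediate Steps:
(-2670 - 1*45879)/(-42390 + 14386) = (-2670 - 45879)/(-28004) = -48549*(-1/28004) = 48549/28004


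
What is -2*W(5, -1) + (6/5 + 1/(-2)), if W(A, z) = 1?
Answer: -13/10 ≈ -1.3000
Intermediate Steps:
-2*W(5, -1) + (6/5 + 1/(-2)) = -2*1 + (6/5 + 1/(-2)) = -2 + (6*(1/5) + 1*(-1/2)) = -2 + (6/5 - 1/2) = -2 + 7/10 = -13/10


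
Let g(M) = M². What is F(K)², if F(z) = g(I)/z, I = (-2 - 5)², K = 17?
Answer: 5764801/289 ≈ 19947.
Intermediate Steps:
I = 49 (I = (-7)² = 49)
F(z) = 2401/z (F(z) = 49²/z = 2401/z)
F(K)² = (2401/17)² = 5764801/289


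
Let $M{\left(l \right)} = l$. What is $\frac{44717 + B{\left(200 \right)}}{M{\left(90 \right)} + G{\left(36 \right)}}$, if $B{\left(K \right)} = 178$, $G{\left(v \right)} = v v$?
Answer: $\frac{14965}{462} \approx 32.392$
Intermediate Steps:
$G{\left(v \right)} = v^{2}$
$\frac{44717 + B{\left(200 \right)}}{M{\left(90 \right)} + G{\left(36 \right)}} = \frac{44717 + 178}{90 + 36^{2}} = \frac{44895}{90 + 1296} = \frac{44895}{1386} = 44895 \cdot \frac{1}{1386} = \frac{14965}{462}$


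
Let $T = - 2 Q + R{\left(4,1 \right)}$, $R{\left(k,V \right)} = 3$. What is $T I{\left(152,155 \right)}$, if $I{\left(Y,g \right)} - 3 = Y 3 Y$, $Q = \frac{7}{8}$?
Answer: $\frac{346575}{4} \approx 86644.0$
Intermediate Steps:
$Q = \frac{7}{8}$ ($Q = 7 \cdot \frac{1}{8} = \frac{7}{8} \approx 0.875$)
$I{\left(Y,g \right)} = 3 + 3 Y^{2}$ ($I{\left(Y,g \right)} = 3 + Y 3 Y = 3 + 3 Y Y = 3 + 3 Y^{2}$)
$T = \frac{5}{4}$ ($T = \left(-2\right) \frac{7}{8} + 3 = - \frac{7}{4} + 3 = \frac{5}{4} \approx 1.25$)
$T I{\left(152,155 \right)} = \frac{5 \left(3 + 3 \cdot 152^{2}\right)}{4} = \frac{5 \left(3 + 3 \cdot 23104\right)}{4} = \frac{5 \left(3 + 69312\right)}{4} = \frac{5}{4} \cdot 69315 = \frac{346575}{4}$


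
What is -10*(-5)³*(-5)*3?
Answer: -18750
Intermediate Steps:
-10*(-5)³*(-5)*3 = -10*(-125*(-5))*3 = -6250*3 = -10*1875 = -18750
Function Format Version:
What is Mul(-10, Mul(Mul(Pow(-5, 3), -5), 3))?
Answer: -18750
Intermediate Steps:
Mul(-10, Mul(Mul(Pow(-5, 3), -5), 3)) = Mul(-10, Mul(Mul(-125, -5), 3)) = Mul(-10, Mul(625, 3)) = Mul(-10, 1875) = -18750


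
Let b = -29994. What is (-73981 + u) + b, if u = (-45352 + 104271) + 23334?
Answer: -21722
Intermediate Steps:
u = 82253 (u = 58919 + 23334 = 82253)
(-73981 + u) + b = (-73981 + 82253) - 29994 = 8272 - 29994 = -21722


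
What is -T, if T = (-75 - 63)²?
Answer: -19044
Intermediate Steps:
T = 19044 (T = (-138)² = 19044)
-T = -1*19044 = -19044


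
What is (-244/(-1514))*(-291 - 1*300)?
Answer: -72102/757 ≈ -95.247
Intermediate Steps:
(-244/(-1514))*(-291 - 1*300) = (-244*(-1/1514))*(-291 - 300) = (122/757)*(-591) = -72102/757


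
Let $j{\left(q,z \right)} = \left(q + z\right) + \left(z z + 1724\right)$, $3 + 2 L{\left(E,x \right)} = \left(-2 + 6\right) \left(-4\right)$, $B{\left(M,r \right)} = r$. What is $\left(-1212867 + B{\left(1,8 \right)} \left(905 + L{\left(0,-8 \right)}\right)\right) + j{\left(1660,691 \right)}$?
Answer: $-724147$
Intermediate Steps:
$L{\left(E,x \right)} = - \frac{19}{2}$ ($L{\left(E,x \right)} = - \frac{3}{2} + \frac{\left(-2 + 6\right) \left(-4\right)}{2} = - \frac{3}{2} + \frac{4 \left(-4\right)}{2} = - \frac{3}{2} + \frac{1}{2} \left(-16\right) = - \frac{3}{2} - 8 = - \frac{19}{2}$)
$j{\left(q,z \right)} = 1724 + q + z + z^{2}$ ($j{\left(q,z \right)} = \left(q + z\right) + \left(z^{2} + 1724\right) = \left(q + z\right) + \left(1724 + z^{2}\right) = 1724 + q + z + z^{2}$)
$\left(-1212867 + B{\left(1,8 \right)} \left(905 + L{\left(0,-8 \right)}\right)\right) + j{\left(1660,691 \right)} = \left(-1212867 + 8 \left(905 - \frac{19}{2}\right)\right) + \left(1724 + 1660 + 691 + 691^{2}\right) = \left(-1212867 + 8 \cdot \frac{1791}{2}\right) + \left(1724 + 1660 + 691 + 477481\right) = \left(-1212867 + 7164\right) + 481556 = -1205703 + 481556 = -724147$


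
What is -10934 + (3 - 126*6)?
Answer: -11687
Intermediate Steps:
-10934 + (3 - 126*6) = -10934 + (3 - 21*36) = -10934 + (3 - 756) = -10934 - 753 = -11687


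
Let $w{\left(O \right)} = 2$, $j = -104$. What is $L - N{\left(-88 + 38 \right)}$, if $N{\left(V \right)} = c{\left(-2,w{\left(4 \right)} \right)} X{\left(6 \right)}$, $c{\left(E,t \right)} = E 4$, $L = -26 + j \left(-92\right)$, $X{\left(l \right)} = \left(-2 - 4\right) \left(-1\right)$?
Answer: $9590$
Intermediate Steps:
$X{\left(l \right)} = 6$ ($X{\left(l \right)} = \left(-6\right) \left(-1\right) = 6$)
$L = 9542$ ($L = -26 - -9568 = -26 + 9568 = 9542$)
$c{\left(E,t \right)} = 4 E$
$N{\left(V \right)} = -48$ ($N{\left(V \right)} = 4 \left(-2\right) 6 = \left(-8\right) 6 = -48$)
$L - N{\left(-88 + 38 \right)} = 9542 - -48 = 9542 + 48 = 9590$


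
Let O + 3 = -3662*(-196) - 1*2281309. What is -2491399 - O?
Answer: -927839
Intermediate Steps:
O = -1563560 (O = -3 + (-3662*(-196) - 1*2281309) = -3 + (717752 - 2281309) = -3 - 1563557 = -1563560)
-2491399 - O = -2491399 - 1*(-1563560) = -2491399 + 1563560 = -927839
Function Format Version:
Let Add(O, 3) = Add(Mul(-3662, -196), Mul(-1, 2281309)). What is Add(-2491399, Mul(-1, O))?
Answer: -927839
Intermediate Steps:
O = -1563560 (O = Add(-3, Add(Mul(-3662, -196), Mul(-1, 2281309))) = Add(-3, Add(717752, -2281309)) = Add(-3, -1563557) = -1563560)
Add(-2491399, Mul(-1, O)) = Add(-2491399, Mul(-1, -1563560)) = Add(-2491399, 1563560) = -927839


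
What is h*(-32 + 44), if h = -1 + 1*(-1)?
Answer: -24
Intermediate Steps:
h = -2 (h = -1 - 1 = -2)
h*(-32 + 44) = -2*(-32 + 44) = -2*12 = -24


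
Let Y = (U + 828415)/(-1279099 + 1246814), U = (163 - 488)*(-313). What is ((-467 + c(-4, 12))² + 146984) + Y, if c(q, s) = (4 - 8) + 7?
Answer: 2339055932/6457 ≈ 3.6225e+5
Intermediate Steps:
U = 101725 (U = -325*(-313) = 101725)
c(q, s) = 3 (c(q, s) = -4 + 7 = 3)
Y = -186028/6457 (Y = (101725 + 828415)/(-1279099 + 1246814) = 930140/(-32285) = 930140*(-1/32285) = -186028/6457 ≈ -28.810)
((-467 + c(-4, 12))² + 146984) + Y = ((-467 + 3)² + 146984) - 186028/6457 = ((-464)² + 146984) - 186028/6457 = (215296 + 146984) - 186028/6457 = 362280 - 186028/6457 = 2339055932/6457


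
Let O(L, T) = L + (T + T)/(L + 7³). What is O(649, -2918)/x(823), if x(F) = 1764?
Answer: 159493/437472 ≈ 0.36458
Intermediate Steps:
O(L, T) = L + 2*T/(343 + L) (O(L, T) = L + (2*T)/(L + 343) = L + (2*T)/(343 + L) = L + 2*T/(343 + L))
O(649, -2918)/x(823) = ((649² + 2*(-2918) + 343*649)/(343 + 649))/1764 = ((421201 - 5836 + 222607)/992)*(1/1764) = ((1/992)*637972)*(1/1764) = (159493/248)*(1/1764) = 159493/437472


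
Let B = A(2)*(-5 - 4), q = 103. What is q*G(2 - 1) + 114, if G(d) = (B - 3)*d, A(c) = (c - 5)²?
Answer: -8538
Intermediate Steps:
A(c) = (-5 + c)²
B = -81 (B = (-5 + 2)²*(-5 - 4) = (-3)²*(-9) = 9*(-9) = -81)
G(d) = -84*d (G(d) = (-81 - 3)*d = -84*d)
q*G(2 - 1) + 114 = 103*(-84*(2 - 1)) + 114 = 103*(-84*1) + 114 = 103*(-84) + 114 = -8652 + 114 = -8538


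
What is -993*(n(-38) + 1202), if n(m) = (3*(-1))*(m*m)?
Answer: 3108090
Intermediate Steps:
n(m) = -3*m**2
-993*(n(-38) + 1202) = -993*(-3*(-38)**2 + 1202) = -993*(-3*1444 + 1202) = -993*(-4332 + 1202) = -993*(-3130) = 3108090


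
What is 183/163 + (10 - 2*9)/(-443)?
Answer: 82373/72209 ≈ 1.1408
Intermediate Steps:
183/163 + (10 - 2*9)/(-443) = 183*(1/163) + (10 - 18)*(-1/443) = 183/163 - 8*(-1/443) = 183/163 + 8/443 = 82373/72209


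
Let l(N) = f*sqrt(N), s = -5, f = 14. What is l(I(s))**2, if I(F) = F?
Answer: -980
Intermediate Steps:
l(N) = 14*sqrt(N)
l(I(s))**2 = (14*sqrt(-5))**2 = (14*(I*sqrt(5)))**2 = (14*I*sqrt(5))**2 = -980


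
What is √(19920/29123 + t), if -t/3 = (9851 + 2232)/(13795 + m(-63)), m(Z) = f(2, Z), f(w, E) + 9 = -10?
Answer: I*√2176673502293269/33433204 ≈ 1.3955*I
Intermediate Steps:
f(w, E) = -19 (f(w, E) = -9 - 10 = -19)
m(Z) = -19
t = -12083/4592 (t = -3*(9851 + 2232)/(13795 - 19) = -36249/13776 = -3*12083/13776 = -12083/4592 ≈ -2.6313)
√(19920/29123 + t) = √(19920/29123 - 12083/4592) = √(-260420569/133732816) = I*√2176673502293269/33433204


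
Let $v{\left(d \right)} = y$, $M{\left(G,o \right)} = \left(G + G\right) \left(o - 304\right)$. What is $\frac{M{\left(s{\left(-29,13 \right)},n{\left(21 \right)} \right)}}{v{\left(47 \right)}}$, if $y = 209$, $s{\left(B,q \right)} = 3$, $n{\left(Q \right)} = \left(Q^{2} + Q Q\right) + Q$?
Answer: $\frac{3594}{209} \approx 17.196$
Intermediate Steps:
$n{\left(Q \right)} = Q + 2 Q^{2}$ ($n{\left(Q \right)} = \left(Q^{2} + Q^{2}\right) + Q = 2 Q^{2} + Q = Q + 2 Q^{2}$)
$M{\left(G,o \right)} = 2 G \left(-304 + o\right)$ ($M{\left(G,o \right)} = 2 G \left(o - 304\right) = 2 G \left(-304 + o\right)$)
$v{\left(d \right)} = 209$
$\frac{M{\left(s{\left(-29,13 \right)},n{\left(21 \right)} \right)}}{v{\left(47 \right)}} = \frac{2 \cdot 3 \left(-304 + 21 \left(1 + 2 \cdot 21\right)\right)}{209} = 2 \cdot 3 \left(-304 + 21 \left(1 + 42\right)\right) \frac{1}{209} = 2 \cdot 3 \left(-304 + 21 \cdot 43\right) \frac{1}{209} = 2 \cdot 3 \left(-304 + 903\right) \frac{1}{209} = 2 \cdot 3 \cdot 599 \cdot \frac{1}{209} = 3594 \cdot \frac{1}{209} = \frac{3594}{209}$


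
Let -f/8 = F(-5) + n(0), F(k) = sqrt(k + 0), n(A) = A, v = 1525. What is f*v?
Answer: -12200*I*sqrt(5) ≈ -27280.0*I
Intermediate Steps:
F(k) = sqrt(k)
f = -8*I*sqrt(5) (f = -8*(sqrt(-5) + 0) = -8*(I*sqrt(5) + 0) = -8*I*sqrt(5) ≈ -17.889*I)
f*v = -8*I*sqrt(5)*1525 = -12200*I*sqrt(5)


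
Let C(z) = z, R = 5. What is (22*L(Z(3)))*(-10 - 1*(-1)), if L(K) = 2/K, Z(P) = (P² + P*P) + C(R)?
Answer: -396/23 ≈ -17.217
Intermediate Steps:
Z(P) = 5 + 2*P² (Z(P) = (P² + P*P) + 5 = (P² + P²) + 5 = 2*P² + 5 = 5 + 2*P²)
(22*L(Z(3)))*(-10 - 1*(-1)) = (22*(2/(5 + 2*3²)))*(-10 - 1*(-1)) = (22*(2/(5 + 2*9)))*(-10 + 1) = (22*(2/(5 + 18)))*(-9) = (22*(2/23))*(-9) = (44/23)*(-9) = -396/23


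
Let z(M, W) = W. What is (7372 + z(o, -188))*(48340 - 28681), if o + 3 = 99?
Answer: 141230256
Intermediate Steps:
o = 96 (o = -3 + 99 = 96)
(7372 + z(o, -188))*(48340 - 28681) = (7372 - 188)*(48340 - 28681) = 7184*19659 = 141230256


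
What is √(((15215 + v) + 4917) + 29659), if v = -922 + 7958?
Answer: √56827 ≈ 238.38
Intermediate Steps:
v = 7036
√(((15215 + v) + 4917) + 29659) = √(((15215 + 7036) + 4917) + 29659) = √((22251 + 4917) + 29659) = √(27168 + 29659) = √56827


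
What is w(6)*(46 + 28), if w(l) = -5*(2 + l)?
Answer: -2960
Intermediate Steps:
w(l) = -10 - 5*l
w(6)*(46 + 28) = (-10 - 5*6)*(46 + 28) = (-10 - 30)*74 = -40*74 = -2960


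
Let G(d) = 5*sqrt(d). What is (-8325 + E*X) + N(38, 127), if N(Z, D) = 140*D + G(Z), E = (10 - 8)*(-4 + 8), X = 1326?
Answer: 20063 + 5*sqrt(38) ≈ 20094.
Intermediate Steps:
E = 8 (E = 2*4 = 8)
N(Z, D) = 5*sqrt(Z) + 140*D (N(Z, D) = 140*D + 5*sqrt(Z) = 5*sqrt(Z) + 140*D)
(-8325 + E*X) + N(38, 127) = (-8325 + 8*1326) + (5*sqrt(38) + 140*127) = (-8325 + 10608) + (5*sqrt(38) + 17780) = 2283 + (17780 + 5*sqrt(38)) = 20063 + 5*sqrt(38)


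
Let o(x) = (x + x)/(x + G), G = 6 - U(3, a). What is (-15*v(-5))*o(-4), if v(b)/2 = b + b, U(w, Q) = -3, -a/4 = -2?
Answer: -480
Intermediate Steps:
a = 8 (a = -4*(-2) = 8)
G = 9 (G = 6 - 1*(-3) = 6 + 3 = 9)
v(b) = 4*b (v(b) = 2*(b + b) = 2*(2*b) = 4*b)
o(x) = 2*x/(9 + x) (o(x) = (x + x)/(x + 9) = (2*x)/(9 + x) = 2*x/(9 + x))
(-15*v(-5))*o(-4) = (-60*(-5))*(2*(-4)/(9 - 4)) = (-15*(-20))*(2*(-4)/5) = 300*(2*(-4)*(⅕)) = 300*(-8/5) = -480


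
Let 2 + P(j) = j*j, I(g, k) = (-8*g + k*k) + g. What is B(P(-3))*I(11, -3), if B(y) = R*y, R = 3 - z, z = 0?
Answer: -1428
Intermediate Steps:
I(g, k) = k² - 7*g (I(g, k) = (-8*g + k²) + g = (k² - 8*g) + g = k² - 7*g)
R = 3 (R = 3 - 1*0 = 3 + 0 = 3)
P(j) = -2 + j² (P(j) = -2 + j*j = -2 + j²)
B(y) = 3*y
B(P(-3))*I(11, -3) = (3*(-2 + (-3)²))*((-3)² - 7*11) = (3*(-2 + 9))*(9 - 77) = (3*7)*(-68) = 21*(-68) = -1428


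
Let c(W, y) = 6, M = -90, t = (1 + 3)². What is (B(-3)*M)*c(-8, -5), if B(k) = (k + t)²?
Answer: -91260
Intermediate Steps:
t = 16 (t = 4² = 16)
B(k) = (16 + k)² (B(k) = (k + 16)² = (16 + k)²)
(B(-3)*M)*c(-8, -5) = ((16 - 3)²*(-90))*6 = (13²*(-90))*6 = (169*(-90))*6 = -15210*6 = -91260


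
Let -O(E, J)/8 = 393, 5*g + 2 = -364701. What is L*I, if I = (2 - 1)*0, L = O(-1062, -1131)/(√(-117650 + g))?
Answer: 0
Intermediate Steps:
g = -364703/5 (g = -⅖ + (⅕)*(-364701) = -⅖ - 364701/5 = -364703/5 ≈ -72941.)
O(E, J) = -3144 (O(E, J) = -8*393 = -3144)
L = 1048*I*√4764765/317651 (L = -3144/√(-117650 - 364703/5) = -3144*(-I*√4764765/952953) = -(-1048)*I*√4764765/317651 = 1048*I*√4764765/317651 ≈ 7.2016*I)
I = 0 (I = 1*0 = 0)
L*I = (1048*I*√4764765/317651)*0 = 0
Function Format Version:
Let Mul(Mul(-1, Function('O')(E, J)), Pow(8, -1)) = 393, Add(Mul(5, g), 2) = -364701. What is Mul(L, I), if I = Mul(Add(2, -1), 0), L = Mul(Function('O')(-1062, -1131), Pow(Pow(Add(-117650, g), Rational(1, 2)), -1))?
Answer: 0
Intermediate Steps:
g = Rational(-364703, 5) (g = Add(Rational(-2, 5), Mul(Rational(1, 5), -364701)) = Add(Rational(-2, 5), Rational(-364701, 5)) = Rational(-364703, 5) ≈ -72941.)
Function('O')(E, J) = -3144 (Function('O')(E, J) = Mul(-8, 393) = -3144)
L = Mul(Rational(1048, 317651), I, Pow(4764765, Rational(1, 2))) (L = Mul(-3144, Pow(Pow(Add(-117650, Rational(-364703, 5)), Rational(1, 2)), -1)) = Mul(-3144, Pow(Pow(Rational(-952953, 5), Rational(1, 2)), -1)) = Mul(-3144, Pow(Mul(Rational(1, 5), I, Pow(4764765, Rational(1, 2))), -1)) = Mul(-3144, Mul(Rational(-1, 952953), I, Pow(4764765, Rational(1, 2)))) = Mul(Rational(1048, 317651), I, Pow(4764765, Rational(1, 2))) ≈ Mul(7.2016, I))
I = 0 (I = Mul(1, 0) = 0)
Mul(L, I) = Mul(Mul(Rational(1048, 317651), I, Pow(4764765, Rational(1, 2))), 0) = 0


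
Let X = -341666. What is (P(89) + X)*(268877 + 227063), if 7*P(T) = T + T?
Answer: -1186032574960/7 ≈ -1.6943e+11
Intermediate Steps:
P(T) = 2*T/7 (P(T) = (T + T)/7 = (2*T)/7 = 2*T/7)
(P(89) + X)*(268877 + 227063) = ((2/7)*89 - 341666)*(268877 + 227063) = (178/7 - 341666)*495940 = -2391484/7*495940 = -1186032574960/7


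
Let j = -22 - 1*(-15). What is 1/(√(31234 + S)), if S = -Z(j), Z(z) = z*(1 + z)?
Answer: √7798/15596 ≈ 0.0056621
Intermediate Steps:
j = -7 (j = -22 + 15 = -7)
S = -42 (S = -(-7)*(1 - 7) = -(-7)*(-6) = -1*42 = -42)
1/(√(31234 + S)) = 1/(√(31234 - 42)) = 1/(√31192) = 1/(2*√7798) = √7798/15596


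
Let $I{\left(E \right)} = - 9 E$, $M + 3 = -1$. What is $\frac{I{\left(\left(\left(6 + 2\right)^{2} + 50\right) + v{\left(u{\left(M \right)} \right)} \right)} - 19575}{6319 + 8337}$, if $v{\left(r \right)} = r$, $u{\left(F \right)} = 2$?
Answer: $- \frac{20619}{14656} \approx -1.4069$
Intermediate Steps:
$M = -4$ ($M = -3 - 1 = -4$)
$\frac{I{\left(\left(\left(6 + 2\right)^{2} + 50\right) + v{\left(u{\left(M \right)} \right)} \right)} - 19575}{6319 + 8337} = \frac{- 9 \left(\left(\left(6 + 2\right)^{2} + 50\right) + 2\right) - 19575}{6319 + 8337} = \frac{- 9 \left(\left(8^{2} + 50\right) + 2\right) - 19575}{14656} = \left(- 9 \left(\left(64 + 50\right) + 2\right) - 19575\right) \frac{1}{14656} = \left(- 9 \left(114 + 2\right) - 19575\right) \frac{1}{14656} = \left(\left(-9\right) 116 - 19575\right) \frac{1}{14656} = \left(-1044 - 19575\right) \frac{1}{14656} = \left(-20619\right) \frac{1}{14656} = - \frac{20619}{14656}$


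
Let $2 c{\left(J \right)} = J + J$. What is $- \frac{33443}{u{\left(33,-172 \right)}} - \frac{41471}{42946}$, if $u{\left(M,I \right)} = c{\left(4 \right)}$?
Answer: $- \frac{718204481}{85892} \approx -8361.7$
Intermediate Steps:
$c{\left(J \right)} = J$ ($c{\left(J \right)} = \frac{J + J}{2} = \frac{2 J}{2} = J$)
$u{\left(M,I \right)} = 4$
$- \frac{33443}{u{\left(33,-172 \right)}} - \frac{41471}{42946} = - \frac{33443}{4} - \frac{41471}{42946} = - \frac{718204481}{85892}$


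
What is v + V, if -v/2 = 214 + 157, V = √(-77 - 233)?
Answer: -742 + I*√310 ≈ -742.0 + 17.607*I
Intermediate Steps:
V = I*√310 (V = √(-310) = I*√310 ≈ 17.607*I)
v = -742 (v = -2*(214 + 157) = -2*371 = -742)
v + V = -742 + I*√310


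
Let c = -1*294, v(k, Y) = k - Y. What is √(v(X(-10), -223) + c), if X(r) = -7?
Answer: I*√78 ≈ 8.8318*I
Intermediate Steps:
c = -294
√(v(X(-10), -223) + c) = √((-7 - 1*(-223)) - 294) = √((-7 + 223) - 294) = √(216 - 294) = √(-78) = I*√78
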